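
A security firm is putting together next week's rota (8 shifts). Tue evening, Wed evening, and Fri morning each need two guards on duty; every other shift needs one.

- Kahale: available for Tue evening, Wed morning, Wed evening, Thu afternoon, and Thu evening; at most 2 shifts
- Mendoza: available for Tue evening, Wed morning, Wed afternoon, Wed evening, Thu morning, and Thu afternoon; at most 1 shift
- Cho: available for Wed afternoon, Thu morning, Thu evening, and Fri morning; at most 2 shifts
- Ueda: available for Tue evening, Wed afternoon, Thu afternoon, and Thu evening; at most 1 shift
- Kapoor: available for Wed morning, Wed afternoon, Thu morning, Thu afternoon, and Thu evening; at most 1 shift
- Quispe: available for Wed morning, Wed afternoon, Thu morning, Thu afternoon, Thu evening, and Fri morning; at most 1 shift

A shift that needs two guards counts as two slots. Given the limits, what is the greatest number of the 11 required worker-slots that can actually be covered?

8

Total capacity across all guards is 2+1+2+1+1+1 = 8, and 11 slots are needed, so at most 8 can be filled.
An assignment achieving 8: Tue evening→Kahale+Ueda, Wed morning→Kapoor, Wed evening→Kahale+Mendoza, Thu morning→Cho, Fri morning→Cho+Quispe.
Loads: Kahale 2/2, Mendoza 1/1, Cho 2/2, Ueda 1/1, Kapoor 1/1, Quispe 1/1.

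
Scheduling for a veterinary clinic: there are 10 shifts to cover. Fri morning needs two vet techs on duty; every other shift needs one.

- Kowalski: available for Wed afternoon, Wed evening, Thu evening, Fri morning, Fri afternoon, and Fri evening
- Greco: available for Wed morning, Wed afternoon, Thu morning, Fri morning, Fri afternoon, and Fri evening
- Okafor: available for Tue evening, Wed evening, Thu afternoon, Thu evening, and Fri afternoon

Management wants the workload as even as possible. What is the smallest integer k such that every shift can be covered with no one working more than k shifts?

With 3 vet techs and 11 worker-slots to fill, someone must work at least ⌈11/3⌉ = 4 shifts, so k ≥ 4.
k = 4 works: Tue evening→Okafor, Wed morning→Greco, Wed afternoon→Kowalski, Wed evening→Kowalski, Thu morning→Greco, Thu afternoon→Okafor, Thu evening→Kowalski, Fri morning→Kowalski+Greco, Fri afternoon→Okafor, Fri evening→Greco.
Loads: Kowalski 4, Greco 4, Okafor 3 — all ≤ 4.

4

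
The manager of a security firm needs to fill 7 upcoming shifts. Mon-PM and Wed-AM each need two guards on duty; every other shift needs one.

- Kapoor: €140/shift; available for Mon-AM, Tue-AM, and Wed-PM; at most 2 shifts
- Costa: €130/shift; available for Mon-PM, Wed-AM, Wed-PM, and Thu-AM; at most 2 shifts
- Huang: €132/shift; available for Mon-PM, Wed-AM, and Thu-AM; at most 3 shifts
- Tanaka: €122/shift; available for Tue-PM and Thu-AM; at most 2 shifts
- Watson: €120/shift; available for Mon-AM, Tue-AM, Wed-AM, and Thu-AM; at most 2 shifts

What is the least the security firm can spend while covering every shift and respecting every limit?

€1148

Mon-PM can only be covered by Costa and Huang, so that assignment is forced.
Tue-PM can only be covered by Tanaka, so that assignment is forced.
Picking the cheapest available guard for each shift independently would cost €1124, but that ignores the shift limits.
An optimal schedule: Mon-AM→Watson, Mon-PM→Costa+Huang, Tue-AM→Watson, Tue-PM→Tanaka, Wed-AM→Costa+Huang, Wed-PM→Kapoor, Thu-AM→Tanaka.
Total: 120 + 130 + 132 + 120 + 122 + 130 + 132 + 140 + 122 = €1148.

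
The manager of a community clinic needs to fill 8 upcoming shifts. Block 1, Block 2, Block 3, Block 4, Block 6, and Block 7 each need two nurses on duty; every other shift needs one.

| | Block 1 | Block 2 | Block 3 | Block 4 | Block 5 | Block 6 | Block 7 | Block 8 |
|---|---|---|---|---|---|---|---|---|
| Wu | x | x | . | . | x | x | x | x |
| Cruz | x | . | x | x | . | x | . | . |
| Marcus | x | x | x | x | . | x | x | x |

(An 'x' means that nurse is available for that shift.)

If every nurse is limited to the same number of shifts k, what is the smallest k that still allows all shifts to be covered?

With 3 nurses and 14 worker-slots to fill, someone must work at least ⌈14/3⌉ = 5 shifts, so k ≥ 5.
k = 5 works: Block 1→Wu+Cruz, Block 2→Wu+Marcus, Block 3→Cruz+Marcus, Block 4→Cruz+Marcus, Block 5→Wu, Block 6→Cruz+Marcus, Block 7→Wu+Marcus, Block 8→Wu.
Loads: Wu 5, Cruz 4, Marcus 5 — all ≤ 5.

5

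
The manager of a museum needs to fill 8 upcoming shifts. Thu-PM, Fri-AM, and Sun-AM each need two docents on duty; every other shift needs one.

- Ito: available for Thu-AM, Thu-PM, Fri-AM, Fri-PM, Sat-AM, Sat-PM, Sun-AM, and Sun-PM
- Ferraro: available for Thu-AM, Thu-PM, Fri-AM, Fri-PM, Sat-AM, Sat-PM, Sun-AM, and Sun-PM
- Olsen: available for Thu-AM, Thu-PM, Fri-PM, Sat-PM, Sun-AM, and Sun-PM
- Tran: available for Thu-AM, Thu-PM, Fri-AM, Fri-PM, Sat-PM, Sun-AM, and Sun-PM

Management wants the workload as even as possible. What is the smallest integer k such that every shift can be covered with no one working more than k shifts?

3

With 4 docents and 11 worker-slots to fill, someone must work at least ⌈11/4⌉ = 3 shifts, so k ≥ 3.
k = 3 works: Thu-AM→Ito, Thu-PM→Olsen+Tran, Fri-AM→Ito+Ferraro, Fri-PM→Ferraro, Sat-AM→Ito, Sat-PM→Ferraro, Sun-AM→Olsen+Tran, Sun-PM→Olsen.
Loads: Ito 3, Ferraro 3, Olsen 3, Tran 2 — all ≤ 3.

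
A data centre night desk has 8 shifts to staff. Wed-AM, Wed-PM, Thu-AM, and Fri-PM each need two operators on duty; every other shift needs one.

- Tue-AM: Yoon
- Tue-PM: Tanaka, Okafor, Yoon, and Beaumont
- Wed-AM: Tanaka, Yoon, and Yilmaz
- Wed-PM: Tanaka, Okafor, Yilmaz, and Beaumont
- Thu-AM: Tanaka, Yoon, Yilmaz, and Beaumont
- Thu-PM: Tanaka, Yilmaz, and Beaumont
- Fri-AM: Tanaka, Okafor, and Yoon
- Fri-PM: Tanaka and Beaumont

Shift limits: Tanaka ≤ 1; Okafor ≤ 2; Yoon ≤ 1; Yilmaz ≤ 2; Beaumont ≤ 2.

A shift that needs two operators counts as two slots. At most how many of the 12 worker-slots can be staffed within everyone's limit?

Total capacity across all operators is 1+2+1+2+2 = 8, and 12 slots are needed, so at most 8 can be filled.
An assignment achieving 8: Tue-AM→Yoon, Tue-PM→Okafor, Wed-AM→Yilmaz, Wed-PM→Beaumont, Thu-PM→Yilmaz, Fri-AM→Okafor, Fri-PM→Tanaka+Beaumont.
Loads: Tanaka 1/1, Okafor 2/2, Yoon 1/1, Yilmaz 2/2, Beaumont 2/2.

8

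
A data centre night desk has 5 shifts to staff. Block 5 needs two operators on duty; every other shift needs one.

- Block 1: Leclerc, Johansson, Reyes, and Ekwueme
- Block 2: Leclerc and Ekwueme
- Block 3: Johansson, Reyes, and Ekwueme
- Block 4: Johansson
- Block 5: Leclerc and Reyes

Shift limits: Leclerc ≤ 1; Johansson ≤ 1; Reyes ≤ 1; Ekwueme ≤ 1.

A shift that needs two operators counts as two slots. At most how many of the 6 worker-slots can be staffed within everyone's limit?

4

Total capacity across all operators is 1+1+1+1 = 4, and 6 slots are needed, so at most 4 can be filled.
An assignment achieving 4: Block 2→Leclerc, Block 3→Ekwueme, Block 4→Johansson, Block 5→Reyes.
Loads: Leclerc 1/1, Johansson 1/1, Reyes 1/1, Ekwueme 1/1.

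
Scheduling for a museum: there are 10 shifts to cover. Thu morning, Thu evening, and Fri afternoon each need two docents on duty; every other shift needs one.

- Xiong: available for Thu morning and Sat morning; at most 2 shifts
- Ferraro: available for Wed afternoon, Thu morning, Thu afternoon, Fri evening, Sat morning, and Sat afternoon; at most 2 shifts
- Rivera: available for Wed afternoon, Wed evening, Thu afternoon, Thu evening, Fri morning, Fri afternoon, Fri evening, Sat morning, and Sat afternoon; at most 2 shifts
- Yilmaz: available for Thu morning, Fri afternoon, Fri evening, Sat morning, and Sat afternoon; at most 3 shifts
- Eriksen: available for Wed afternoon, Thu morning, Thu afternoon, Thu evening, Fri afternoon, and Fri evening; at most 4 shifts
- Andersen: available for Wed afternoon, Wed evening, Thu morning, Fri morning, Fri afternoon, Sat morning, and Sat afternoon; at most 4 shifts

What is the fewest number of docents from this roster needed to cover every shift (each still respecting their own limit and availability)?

4

13 slots to fill and no one can take more than 4, so at least ⌈13/4⌉ = 4 docents are needed.
Rivera, Yilmaz, Eriksen, and Andersen alone can cover everything: Wed afternoon→Eriksen, Wed evening→Rivera, Thu morning→Yilmaz+Eriksen, Thu afternoon→Eriksen, Thu evening→Rivera+Eriksen, Fri morning→Andersen, Fri afternoon→Yilmaz+Andersen, Fri evening→Yilmaz, Sat morning→Andersen, Sat afternoon→Andersen.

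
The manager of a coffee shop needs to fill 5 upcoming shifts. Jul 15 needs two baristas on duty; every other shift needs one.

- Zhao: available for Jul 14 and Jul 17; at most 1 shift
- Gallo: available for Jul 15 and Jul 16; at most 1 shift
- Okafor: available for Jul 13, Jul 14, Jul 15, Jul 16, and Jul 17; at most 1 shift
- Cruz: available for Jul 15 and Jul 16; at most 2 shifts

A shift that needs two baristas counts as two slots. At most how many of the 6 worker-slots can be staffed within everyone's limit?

Total capacity across all baristas is 1+1+1+2 = 5, and 6 slots are needed, so at most 5 can be filled.
An assignment achieving 5: Jul 13→Okafor, Jul 14→Zhao, Jul 15→Gallo+Cruz, Jul 16→Cruz.
Loads: Zhao 1/1, Gallo 1/1, Okafor 1/1, Cruz 2/2.

5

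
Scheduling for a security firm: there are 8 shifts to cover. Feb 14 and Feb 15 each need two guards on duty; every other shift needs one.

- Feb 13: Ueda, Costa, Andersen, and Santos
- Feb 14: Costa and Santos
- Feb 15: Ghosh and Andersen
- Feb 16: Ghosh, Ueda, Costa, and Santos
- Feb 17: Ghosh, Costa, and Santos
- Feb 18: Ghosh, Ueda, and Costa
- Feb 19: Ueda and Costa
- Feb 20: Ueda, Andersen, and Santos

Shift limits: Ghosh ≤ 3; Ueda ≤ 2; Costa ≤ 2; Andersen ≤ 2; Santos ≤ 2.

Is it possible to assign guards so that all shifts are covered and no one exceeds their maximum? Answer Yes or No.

Yes

Feb 14 can only be covered by Costa and Santos, so that assignment is forced.
Feb 15 can only be covered by Ghosh and Andersen, so that assignment is forced.
One valid schedule: Feb 13→Costa, Feb 14→Costa+Santos, Feb 15→Ghosh+Andersen, Feb 16→Santos, Feb 17→Ghosh, Feb 18→Ghosh, Feb 19→Ueda, Feb 20→Ueda.
Loads: Ghosh 3/3, Ueda 2/2, Costa 2/2, Andersen 1/2, Santos 2/2 — all within limits.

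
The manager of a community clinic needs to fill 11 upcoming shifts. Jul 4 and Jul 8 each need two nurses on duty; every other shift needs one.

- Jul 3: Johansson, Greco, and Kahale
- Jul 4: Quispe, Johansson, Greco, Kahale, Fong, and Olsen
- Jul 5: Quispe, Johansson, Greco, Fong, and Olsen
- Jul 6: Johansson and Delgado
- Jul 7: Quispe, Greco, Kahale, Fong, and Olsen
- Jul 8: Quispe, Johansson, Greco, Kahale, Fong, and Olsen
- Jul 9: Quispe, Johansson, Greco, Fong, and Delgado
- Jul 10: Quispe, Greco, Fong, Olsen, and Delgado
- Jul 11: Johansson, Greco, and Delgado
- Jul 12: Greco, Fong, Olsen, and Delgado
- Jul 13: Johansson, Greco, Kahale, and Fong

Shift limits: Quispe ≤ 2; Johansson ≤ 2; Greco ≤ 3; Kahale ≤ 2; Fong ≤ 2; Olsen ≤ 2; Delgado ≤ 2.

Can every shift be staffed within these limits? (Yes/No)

One valid schedule: Jul 3→Johansson, Jul 4→Kahale+Olsen, Jul 5→Quispe, Jul 6→Johansson, Jul 7→Quispe, Jul 8→Kahale+Olsen, Jul 9→Fong, Jul 10→Fong, Jul 11→Greco, Jul 12→Greco, Jul 13→Greco.
Loads: Quispe 2/2, Johansson 2/2, Greco 3/3, Kahale 2/2, Fong 2/2, Olsen 2/2, Delgado 0/2 — all within limits.

Yes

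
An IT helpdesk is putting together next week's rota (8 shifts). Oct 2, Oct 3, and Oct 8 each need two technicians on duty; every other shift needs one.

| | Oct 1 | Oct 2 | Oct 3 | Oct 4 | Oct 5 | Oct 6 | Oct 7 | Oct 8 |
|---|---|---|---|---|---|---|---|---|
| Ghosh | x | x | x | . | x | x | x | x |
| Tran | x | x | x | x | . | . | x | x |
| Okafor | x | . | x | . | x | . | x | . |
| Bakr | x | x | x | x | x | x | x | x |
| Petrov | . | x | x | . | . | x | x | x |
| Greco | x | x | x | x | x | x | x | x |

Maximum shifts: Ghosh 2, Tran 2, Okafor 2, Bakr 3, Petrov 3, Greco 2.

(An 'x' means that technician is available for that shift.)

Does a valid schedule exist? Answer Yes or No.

Yes

One valid schedule: Oct 1→Tran, Oct 2→Bakr+Petrov, Oct 3→Okafor+Bakr, Oct 4→Tran, Oct 5→Ghosh, Oct 6→Ghosh, Oct 7→Okafor, Oct 8→Bakr+Petrov.
Loads: Ghosh 2/2, Tran 2/2, Okafor 2/2, Bakr 3/3, Petrov 2/3, Greco 0/2 — all within limits.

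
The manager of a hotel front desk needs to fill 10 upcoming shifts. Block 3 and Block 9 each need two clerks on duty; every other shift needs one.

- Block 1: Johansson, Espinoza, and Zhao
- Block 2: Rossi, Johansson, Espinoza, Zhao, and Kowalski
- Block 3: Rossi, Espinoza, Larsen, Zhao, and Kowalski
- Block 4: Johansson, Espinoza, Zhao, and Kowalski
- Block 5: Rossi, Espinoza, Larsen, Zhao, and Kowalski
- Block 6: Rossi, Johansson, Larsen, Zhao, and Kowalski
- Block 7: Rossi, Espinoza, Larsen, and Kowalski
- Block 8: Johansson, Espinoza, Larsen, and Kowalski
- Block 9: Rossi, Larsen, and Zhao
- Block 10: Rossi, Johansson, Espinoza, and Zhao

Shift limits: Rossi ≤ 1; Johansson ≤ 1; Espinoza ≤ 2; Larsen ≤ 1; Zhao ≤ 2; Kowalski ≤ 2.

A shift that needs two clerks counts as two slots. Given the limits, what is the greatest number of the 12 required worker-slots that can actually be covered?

Total capacity across all clerks is 1+1+2+1+2+2 = 9, and 12 slots are needed, so at most 9 can be filled.
An assignment achieving 9: Block 1→Johansson, Block 2→Zhao, Block 3→Kowalski, Block 4→Espinoza, Block 7→Espinoza, Block 8→Kowalski, Block 9→Rossi+Larsen, Block 10→Zhao.
Loads: Rossi 1/1, Johansson 1/1, Espinoza 2/2, Larsen 1/1, Zhao 2/2, Kowalski 2/2.

9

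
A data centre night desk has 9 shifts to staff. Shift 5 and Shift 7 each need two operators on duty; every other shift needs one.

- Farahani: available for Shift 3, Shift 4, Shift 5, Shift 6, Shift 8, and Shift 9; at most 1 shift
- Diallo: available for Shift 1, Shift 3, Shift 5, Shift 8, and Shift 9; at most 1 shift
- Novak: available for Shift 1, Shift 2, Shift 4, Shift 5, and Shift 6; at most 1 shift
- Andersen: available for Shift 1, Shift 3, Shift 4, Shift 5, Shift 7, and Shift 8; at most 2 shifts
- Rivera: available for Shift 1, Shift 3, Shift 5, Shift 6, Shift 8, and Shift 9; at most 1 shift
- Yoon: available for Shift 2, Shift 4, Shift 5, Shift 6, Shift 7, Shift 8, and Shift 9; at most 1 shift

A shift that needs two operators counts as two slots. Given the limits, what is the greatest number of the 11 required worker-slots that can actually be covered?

7

Total capacity across all operators is 1+1+1+2+1+1 = 7, and 11 slots are needed, so at most 7 can be filled.
An assignment achieving 7: Shift 1→Diallo, Shift 2→Novak, Shift 3→Farahani, Shift 4→Andersen, Shift 6→Rivera, Shift 7→Andersen+Yoon.
Loads: Farahani 1/1, Diallo 1/1, Novak 1/1, Andersen 2/2, Rivera 1/1, Yoon 1/1.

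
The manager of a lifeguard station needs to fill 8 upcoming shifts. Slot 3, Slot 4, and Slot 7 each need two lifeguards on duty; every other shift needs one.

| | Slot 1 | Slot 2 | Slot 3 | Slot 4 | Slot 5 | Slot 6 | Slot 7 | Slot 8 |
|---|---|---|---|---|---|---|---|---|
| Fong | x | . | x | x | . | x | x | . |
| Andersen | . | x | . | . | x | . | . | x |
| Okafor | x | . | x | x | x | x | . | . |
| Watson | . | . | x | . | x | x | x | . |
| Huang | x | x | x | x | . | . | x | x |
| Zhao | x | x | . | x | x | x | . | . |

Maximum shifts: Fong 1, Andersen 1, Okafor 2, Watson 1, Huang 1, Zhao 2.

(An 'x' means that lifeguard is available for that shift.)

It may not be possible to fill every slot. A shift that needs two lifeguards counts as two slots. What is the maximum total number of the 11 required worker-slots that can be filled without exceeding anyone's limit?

8

Total capacity across all lifeguards is 1+1+2+1+1+2 = 8, and 11 slots are needed, so at most 8 can be filled.
An assignment achieving 8: Slot 1→Okafor, Slot 2→Huang, Slot 3→Okafor, Slot 4→Zhao, Slot 5→Zhao, Slot 7→Fong+Watson, Slot 8→Andersen.
Loads: Fong 1/1, Andersen 1/1, Okafor 2/2, Watson 1/1, Huang 1/1, Zhao 2/2.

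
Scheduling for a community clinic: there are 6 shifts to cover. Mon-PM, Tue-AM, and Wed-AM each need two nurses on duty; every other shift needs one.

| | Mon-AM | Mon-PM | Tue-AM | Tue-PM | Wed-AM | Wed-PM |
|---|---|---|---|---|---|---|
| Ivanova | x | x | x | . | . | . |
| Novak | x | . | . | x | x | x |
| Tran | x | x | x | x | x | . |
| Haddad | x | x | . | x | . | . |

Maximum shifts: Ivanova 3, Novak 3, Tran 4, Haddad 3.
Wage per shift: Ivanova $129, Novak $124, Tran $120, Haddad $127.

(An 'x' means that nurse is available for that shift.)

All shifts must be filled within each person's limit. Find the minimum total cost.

Tue-AM can only be covered by Ivanova and Tran, so that assignment is forced.
Wed-AM can only be covered by Novak and Tran, so that assignment is forced.
Wed-PM can only be covered by Novak, so that assignment is forced.
Picking the cheapest available nurse for each shift independently would cost $1104, but that ignores the shift limits.
An optimal schedule: Mon-AM→Novak, Mon-PM→Tran+Haddad, Tue-AM→Tran+Ivanova, Tue-PM→Tran, Wed-AM→Tran+Novak, Wed-PM→Novak.
Total: 124 + 120 + 127 + 120 + 129 + 120 + 120 + 124 + 124 = $1108.

$1108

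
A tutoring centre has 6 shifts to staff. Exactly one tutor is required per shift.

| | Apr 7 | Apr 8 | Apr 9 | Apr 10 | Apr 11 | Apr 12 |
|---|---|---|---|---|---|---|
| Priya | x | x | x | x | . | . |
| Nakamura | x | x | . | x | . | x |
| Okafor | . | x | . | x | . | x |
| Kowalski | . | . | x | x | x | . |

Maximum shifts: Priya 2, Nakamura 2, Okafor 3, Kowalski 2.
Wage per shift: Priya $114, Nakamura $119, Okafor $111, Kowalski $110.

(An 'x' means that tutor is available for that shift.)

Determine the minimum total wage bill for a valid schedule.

$667

Apr 11 can only be covered by Kowalski, so that assignment is forced.
Picking the cheapest available tutor for each shift independently would cost $666, but that ignores the shift limits.
An optimal schedule: Apr 7→Priya, Apr 8→Okafor, Apr 9→Kowalski, Apr 10→Okafor, Apr 11→Kowalski, Apr 12→Okafor.
Total: 114 + 111 + 110 + 111 + 110 + 111 = $667.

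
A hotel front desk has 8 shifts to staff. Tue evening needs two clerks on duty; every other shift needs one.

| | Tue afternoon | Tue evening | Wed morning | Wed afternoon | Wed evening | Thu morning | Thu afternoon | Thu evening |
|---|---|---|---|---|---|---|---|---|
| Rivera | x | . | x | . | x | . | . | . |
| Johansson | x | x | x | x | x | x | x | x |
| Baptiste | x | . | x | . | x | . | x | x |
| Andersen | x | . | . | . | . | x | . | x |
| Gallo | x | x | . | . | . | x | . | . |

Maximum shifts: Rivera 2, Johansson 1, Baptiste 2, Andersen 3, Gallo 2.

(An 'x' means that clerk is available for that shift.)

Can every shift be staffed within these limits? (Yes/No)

Total capacity is 10 and 9 slots are needed, so capacity alone doesn't rule it out.
Shifts {Tue evening, Wed afternoon} need 3 worker-slots in total, but the clerks available for any of those shifts (Johansson and Gallo) can supply at most 2 among them. So no valid schedule exists.

No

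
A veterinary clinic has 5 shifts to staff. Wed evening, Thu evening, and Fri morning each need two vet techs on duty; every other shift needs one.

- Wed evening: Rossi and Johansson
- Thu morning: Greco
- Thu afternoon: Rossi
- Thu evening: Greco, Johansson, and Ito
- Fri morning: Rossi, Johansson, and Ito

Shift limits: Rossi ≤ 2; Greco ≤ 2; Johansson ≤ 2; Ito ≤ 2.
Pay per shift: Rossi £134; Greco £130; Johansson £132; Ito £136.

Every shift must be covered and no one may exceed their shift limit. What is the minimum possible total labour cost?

Wed evening can only be covered by Rossi and Johansson, so that assignment is forced.
Thu morning can only be covered by Greco, so that assignment is forced.
Thu afternoon can only be covered by Rossi, so that assignment is forced.
Picking the cheapest available vet tech for each shift independently would cost £1058, but that ignores the shift limits.
An optimal schedule: Wed evening→Rossi+Johansson, Thu morning→Greco, Thu afternoon→Rossi, Thu evening→Greco+Ito, Fri morning→Johansson+Ito.
Total: 134 + 132 + 130 + 134 + 130 + 136 + 132 + 136 = £1064.

£1064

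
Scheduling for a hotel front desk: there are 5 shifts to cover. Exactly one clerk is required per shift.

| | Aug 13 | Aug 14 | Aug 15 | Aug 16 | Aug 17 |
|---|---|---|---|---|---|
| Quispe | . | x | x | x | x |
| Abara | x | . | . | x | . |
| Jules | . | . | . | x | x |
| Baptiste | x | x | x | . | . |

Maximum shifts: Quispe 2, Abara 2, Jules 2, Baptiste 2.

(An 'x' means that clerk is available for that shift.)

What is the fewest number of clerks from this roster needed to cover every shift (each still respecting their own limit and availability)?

3

5 slots to fill and no one can take more than 2, so at least ⌈5/2⌉ = 3 clerks are needed.
Quispe, Abara, and Jules alone can cover everything: Aug 13→Abara, Aug 14→Quispe, Aug 15→Quispe, Aug 16→Abara, Aug 17→Jules.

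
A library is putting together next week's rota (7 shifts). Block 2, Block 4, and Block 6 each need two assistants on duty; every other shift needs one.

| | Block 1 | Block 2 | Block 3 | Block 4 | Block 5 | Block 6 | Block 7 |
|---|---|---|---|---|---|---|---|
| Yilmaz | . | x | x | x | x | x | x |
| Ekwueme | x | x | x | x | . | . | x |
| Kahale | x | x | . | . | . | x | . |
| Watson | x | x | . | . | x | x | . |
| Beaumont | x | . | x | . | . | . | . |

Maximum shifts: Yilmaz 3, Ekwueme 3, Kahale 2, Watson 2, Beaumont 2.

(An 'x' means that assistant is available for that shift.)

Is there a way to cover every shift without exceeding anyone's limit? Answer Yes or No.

Block 4 can only be covered by Yilmaz and Ekwueme, so that assignment is forced.
One valid schedule: Block 1→Ekwueme, Block 2→Kahale+Watson, Block 3→Ekwueme, Block 4→Yilmaz+Ekwueme, Block 5→Yilmaz, Block 6→Kahale+Watson, Block 7→Yilmaz.
Loads: Yilmaz 3/3, Ekwueme 3/3, Kahale 2/2, Watson 2/2, Beaumont 0/2 — all within limits.

Yes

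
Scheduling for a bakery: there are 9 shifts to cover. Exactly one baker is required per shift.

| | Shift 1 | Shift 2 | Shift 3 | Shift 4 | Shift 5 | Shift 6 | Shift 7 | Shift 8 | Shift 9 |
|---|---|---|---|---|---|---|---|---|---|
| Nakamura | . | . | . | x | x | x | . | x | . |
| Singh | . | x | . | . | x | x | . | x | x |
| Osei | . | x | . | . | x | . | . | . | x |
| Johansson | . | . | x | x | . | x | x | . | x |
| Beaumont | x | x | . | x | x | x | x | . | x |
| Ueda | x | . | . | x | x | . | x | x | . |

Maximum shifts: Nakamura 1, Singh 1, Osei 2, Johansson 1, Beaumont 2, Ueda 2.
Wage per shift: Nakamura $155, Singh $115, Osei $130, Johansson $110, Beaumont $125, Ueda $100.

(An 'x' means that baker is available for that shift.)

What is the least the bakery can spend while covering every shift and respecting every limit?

$1090

Shift 3 can only be covered by Johansson, so that assignment is forced.
Picking the cheapest available baker for each shift independently would cost $945, but that ignores the shift limits.
An optimal schedule: Shift 1→Beaumont, Shift 2→Singh, Shift 3→Johansson, Shift 4→Ueda, Shift 5→Osei, Shift 6→Nakamura, Shift 7→Beaumont, Shift 8→Ueda, Shift 9→Osei.
Total: 125 + 115 + 110 + 100 + 130 + 155 + 125 + 100 + 130 = $1090.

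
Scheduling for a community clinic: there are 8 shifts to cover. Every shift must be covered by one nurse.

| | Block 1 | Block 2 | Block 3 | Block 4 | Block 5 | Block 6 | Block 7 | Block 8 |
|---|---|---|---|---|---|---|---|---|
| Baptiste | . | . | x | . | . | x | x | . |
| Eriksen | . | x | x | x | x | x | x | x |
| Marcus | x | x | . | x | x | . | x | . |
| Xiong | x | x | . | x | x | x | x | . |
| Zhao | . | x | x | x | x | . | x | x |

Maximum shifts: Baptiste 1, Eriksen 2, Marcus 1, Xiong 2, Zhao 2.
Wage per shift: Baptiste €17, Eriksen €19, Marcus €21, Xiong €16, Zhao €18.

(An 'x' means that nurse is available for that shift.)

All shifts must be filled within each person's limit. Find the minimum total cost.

Picking the cheapest available nurse for each shift independently would cost €131, but that ignores the shift limits.
An optimal schedule: Block 1→Marcus, Block 2→Xiong, Block 3→Baptiste, Block 4→Xiong, Block 5→Zhao, Block 6→Eriksen, Block 7→Zhao, Block 8→Eriksen.
Total: 21 + 16 + 17 + 16 + 18 + 19 + 18 + 19 = €144.

€144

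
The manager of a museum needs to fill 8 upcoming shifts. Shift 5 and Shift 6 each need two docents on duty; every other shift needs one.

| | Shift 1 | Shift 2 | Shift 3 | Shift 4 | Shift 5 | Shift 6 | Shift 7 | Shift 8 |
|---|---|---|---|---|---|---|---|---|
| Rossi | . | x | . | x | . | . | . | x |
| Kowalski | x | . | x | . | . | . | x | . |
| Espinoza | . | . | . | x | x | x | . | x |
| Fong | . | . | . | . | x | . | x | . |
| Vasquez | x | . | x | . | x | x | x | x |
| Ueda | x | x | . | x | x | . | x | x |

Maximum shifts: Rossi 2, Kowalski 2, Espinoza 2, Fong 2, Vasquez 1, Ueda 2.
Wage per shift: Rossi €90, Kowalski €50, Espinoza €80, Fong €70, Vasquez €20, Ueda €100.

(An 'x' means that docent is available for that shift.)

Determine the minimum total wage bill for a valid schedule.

Shift 6 can only be covered by Espinoza and Vasquez, so that assignment is forced.
Picking the cheapest available docent for each shift independently would cost €440, but that ignores the shift limits.
An optimal schedule: Shift 1→Kowalski, Shift 2→Rossi, Shift 3→Kowalski, Shift 4→Rossi, Shift 5→Fong+Ueda, Shift 6→Espinoza+Vasquez, Shift 7→Fong, Shift 8→Espinoza.
Total: 50 + 90 + 50 + 90 + 70 + 100 + 80 + 20 + 70 + 80 = €700.

€700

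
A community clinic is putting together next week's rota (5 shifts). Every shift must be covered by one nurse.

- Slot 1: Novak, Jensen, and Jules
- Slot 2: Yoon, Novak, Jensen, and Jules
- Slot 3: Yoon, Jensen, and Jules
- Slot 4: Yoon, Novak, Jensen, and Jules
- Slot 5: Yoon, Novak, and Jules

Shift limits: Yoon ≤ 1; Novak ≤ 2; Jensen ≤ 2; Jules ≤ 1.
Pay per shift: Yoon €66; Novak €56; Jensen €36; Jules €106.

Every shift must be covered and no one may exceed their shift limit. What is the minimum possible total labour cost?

Picking the cheapest available nurse for each shift independently would cost €200, but that ignores the shift limits.
An optimal schedule: Slot 1→Novak, Slot 2→Jensen, Slot 3→Yoon, Slot 4→Jensen, Slot 5→Novak.
Total: 56 + 36 + 66 + 36 + 56 = €250.

€250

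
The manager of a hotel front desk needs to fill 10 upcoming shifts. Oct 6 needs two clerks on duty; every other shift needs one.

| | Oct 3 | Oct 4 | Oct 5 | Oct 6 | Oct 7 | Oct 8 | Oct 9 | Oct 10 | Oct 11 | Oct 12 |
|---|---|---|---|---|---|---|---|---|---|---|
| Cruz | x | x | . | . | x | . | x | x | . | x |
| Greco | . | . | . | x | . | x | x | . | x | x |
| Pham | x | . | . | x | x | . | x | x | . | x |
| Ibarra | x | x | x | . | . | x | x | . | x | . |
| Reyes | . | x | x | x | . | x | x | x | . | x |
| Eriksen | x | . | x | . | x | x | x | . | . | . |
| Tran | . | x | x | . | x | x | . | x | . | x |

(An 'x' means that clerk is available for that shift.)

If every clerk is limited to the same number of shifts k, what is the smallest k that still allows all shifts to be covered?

2

With 7 clerks and 11 worker-slots to fill, someone must work at least ⌈11/7⌉ = 2 shifts, so k ≥ 2.
k = 2 works: Oct 3→Cruz, Oct 4→Cruz, Oct 5→Ibarra, Oct 6→Greco+Pham, Oct 7→Pham, Oct 8→Ibarra, Oct 9→Eriksen, Oct 10→Reyes, Oct 11→Greco, Oct 12→Reyes.
Loads: Cruz 2, Greco 2, Pham 2, Ibarra 2, Reyes 2, Eriksen 1, Tran 0 — all ≤ 2.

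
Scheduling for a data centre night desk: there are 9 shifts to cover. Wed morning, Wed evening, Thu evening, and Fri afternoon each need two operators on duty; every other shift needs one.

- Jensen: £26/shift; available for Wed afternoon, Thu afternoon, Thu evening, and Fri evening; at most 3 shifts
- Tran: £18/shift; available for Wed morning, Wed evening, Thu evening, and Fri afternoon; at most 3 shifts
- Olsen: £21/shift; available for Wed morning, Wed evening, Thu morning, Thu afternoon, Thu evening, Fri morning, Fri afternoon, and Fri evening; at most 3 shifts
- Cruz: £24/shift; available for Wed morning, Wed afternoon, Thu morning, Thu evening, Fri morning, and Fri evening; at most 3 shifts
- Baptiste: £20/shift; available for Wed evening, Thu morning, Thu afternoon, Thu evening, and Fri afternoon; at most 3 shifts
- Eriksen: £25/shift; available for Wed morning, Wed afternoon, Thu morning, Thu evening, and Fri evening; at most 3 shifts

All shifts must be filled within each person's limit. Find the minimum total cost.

Picking the cheapest available operator for each shift independently would cost £259, but that ignores the shift limits.
An optimal schedule: Wed morning→Tran+Cruz, Wed afternoon→Cruz, Wed evening→Tran+Baptiste, Thu morning→Olsen, Thu afternoon→Baptiste, Thu evening→Cruz+Eriksen, Fri morning→Olsen, Fri afternoon→Tran+Baptiste, Fri evening→Olsen.
Total: 18 + 24 + 24 + 18 + 20 + 21 + 20 + 24 + 25 + 21 + 18 + 20 + 21 = £274.

£274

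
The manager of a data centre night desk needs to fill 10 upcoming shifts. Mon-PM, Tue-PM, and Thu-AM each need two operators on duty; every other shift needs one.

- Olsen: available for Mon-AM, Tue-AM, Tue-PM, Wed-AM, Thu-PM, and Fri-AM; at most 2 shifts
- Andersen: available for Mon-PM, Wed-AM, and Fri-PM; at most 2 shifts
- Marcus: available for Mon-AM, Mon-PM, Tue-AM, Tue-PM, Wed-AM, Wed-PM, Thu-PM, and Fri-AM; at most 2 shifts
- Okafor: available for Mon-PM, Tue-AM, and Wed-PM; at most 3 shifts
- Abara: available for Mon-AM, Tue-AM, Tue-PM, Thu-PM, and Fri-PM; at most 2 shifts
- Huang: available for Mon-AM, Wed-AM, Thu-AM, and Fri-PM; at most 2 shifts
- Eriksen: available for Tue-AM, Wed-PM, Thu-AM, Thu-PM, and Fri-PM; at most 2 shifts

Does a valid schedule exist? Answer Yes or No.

Yes

Thu-AM can only be covered by Huang and Eriksen, so that assignment is forced.
One valid schedule: Mon-AM→Abara, Mon-PM→Andersen+Marcus, Tue-AM→Okafor, Tue-PM→Olsen+Marcus, Wed-AM→Andersen, Wed-PM→Okafor, Thu-AM→Huang+Eriksen, Thu-PM→Abara, Fri-AM→Olsen, Fri-PM→Huang.
Loads: Olsen 2/2, Andersen 2/2, Marcus 2/2, Okafor 2/3, Abara 2/2, Huang 2/2, Eriksen 1/2 — all within limits.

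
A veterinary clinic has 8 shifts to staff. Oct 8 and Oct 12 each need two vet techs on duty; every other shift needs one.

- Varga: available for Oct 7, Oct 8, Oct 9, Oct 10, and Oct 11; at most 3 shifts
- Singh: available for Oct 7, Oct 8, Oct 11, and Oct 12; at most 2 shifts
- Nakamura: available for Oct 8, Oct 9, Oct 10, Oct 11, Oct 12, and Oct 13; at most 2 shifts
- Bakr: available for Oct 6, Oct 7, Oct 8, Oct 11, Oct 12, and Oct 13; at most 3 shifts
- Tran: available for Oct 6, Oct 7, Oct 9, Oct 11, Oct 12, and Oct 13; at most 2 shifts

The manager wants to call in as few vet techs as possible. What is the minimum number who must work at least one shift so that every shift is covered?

10 slots to fill and no one can take more than 3, so at least ⌈10/3⌉ = 4 vet techs are needed.
Varga, Singh, Nakamura, and Bakr alone can cover everything: Oct 6→Bakr, Oct 7→Varga, Oct 8→Singh+Bakr, Oct 9→Varga, Oct 10→Varga, Oct 11→Bakr, Oct 12→Singh+Nakamura, Oct 13→Nakamura.

4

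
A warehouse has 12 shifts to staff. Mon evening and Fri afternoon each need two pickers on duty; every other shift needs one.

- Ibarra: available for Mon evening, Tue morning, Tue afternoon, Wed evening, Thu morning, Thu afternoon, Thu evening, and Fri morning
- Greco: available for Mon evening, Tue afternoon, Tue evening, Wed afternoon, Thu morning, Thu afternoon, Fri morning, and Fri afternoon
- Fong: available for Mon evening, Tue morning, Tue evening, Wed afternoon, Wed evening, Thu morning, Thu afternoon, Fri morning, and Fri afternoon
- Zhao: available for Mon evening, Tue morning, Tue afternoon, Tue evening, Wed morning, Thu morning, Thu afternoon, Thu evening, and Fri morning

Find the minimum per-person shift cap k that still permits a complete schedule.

4

With 4 pickers and 14 worker-slots to fill, someone must work at least ⌈14/4⌉ = 4 shifts, so k ≥ 4.
k = 4 works: Mon evening→Fong+Zhao, Tue morning→Ibarra, Tue afternoon→Ibarra, Tue evening→Greco, Wed morning→Zhao, Wed afternoon→Greco, Wed evening→Ibarra, Thu morning→Greco, Thu afternoon→Fong, Thu evening→Ibarra, Fri morning→Fong, Fri afternoon→Greco+Fong.
Loads: Ibarra 4, Greco 4, Fong 4, Zhao 2 — all ≤ 4.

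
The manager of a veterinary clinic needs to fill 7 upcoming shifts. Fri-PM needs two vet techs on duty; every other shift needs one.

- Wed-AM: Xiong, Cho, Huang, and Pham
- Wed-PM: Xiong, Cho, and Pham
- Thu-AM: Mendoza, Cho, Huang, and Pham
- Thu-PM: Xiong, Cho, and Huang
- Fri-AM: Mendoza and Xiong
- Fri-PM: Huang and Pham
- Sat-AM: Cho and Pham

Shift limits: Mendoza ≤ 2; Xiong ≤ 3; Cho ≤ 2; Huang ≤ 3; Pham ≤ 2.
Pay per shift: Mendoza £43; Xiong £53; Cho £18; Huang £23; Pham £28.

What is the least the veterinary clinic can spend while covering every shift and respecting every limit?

Fri-PM can only be covered by Huang and Pham, so that assignment is forced.
Picking the cheapest available vet tech for each shift independently would cost £184, but that ignores the shift limits.
An optimal schedule: Wed-AM→Huang, Wed-PM→Cho, Thu-AM→Pham, Thu-PM→Huang, Fri-AM→Mendoza, Fri-PM→Huang+Pham, Sat-AM→Cho.
Total: 23 + 18 + 28 + 23 + 43 + 23 + 28 + 18 = £204.

£204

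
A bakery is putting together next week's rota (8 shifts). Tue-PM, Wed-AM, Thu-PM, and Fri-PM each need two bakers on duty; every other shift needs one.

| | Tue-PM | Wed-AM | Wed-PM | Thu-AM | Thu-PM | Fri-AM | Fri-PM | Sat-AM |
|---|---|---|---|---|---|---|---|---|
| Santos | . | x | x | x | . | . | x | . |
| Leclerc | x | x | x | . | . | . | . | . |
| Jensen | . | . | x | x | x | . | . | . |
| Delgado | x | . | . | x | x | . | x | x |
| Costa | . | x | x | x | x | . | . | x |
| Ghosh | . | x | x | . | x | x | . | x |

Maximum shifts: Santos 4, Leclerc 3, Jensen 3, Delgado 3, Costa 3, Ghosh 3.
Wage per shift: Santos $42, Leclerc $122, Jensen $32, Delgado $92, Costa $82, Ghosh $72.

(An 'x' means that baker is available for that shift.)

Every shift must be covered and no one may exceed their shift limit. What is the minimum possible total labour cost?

$784

Tue-PM can only be covered by Leclerc and Delgado, so that assignment is forced.
Fri-AM can only be covered by Ghosh, so that assignment is forced.
Fri-PM can only be covered by Santos and Delgado, so that assignment is forced.
Picking the cheapest available baker for each shift independently would cost $774, but that ignores the shift limits.
An optimal schedule: Tue-PM→Delgado+Leclerc, Wed-AM→Santos+Ghosh, Wed-PM→Jensen, Thu-AM→Jensen, Thu-PM→Jensen+Costa, Fri-AM→Ghosh, Fri-PM→Santos+Delgado, Sat-AM→Ghosh.
Total: 92 + 122 + 42 + 72 + 32 + 32 + 32 + 82 + 72 + 42 + 92 + 72 = $784.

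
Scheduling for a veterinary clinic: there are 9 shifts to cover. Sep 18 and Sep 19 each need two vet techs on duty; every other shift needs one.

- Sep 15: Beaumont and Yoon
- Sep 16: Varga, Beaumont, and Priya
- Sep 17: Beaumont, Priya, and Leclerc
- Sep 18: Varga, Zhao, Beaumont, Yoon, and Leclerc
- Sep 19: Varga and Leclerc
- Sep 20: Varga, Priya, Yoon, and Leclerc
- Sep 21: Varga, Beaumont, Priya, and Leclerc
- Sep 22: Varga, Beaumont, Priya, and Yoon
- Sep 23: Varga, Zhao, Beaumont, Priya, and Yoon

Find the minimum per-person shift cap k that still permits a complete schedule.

2

With 6 vet techs and 11 worker-slots to fill, someone must work at least ⌈11/6⌉ = 2 shifts, so k ≥ 2.
k = 2 works: Sep 15→Beaumont, Sep 16→Varga, Sep 17→Beaumont, Sep 18→Zhao+Yoon, Sep 19→Varga+Leclerc, Sep 20→Priya, Sep 21→Priya, Sep 22→Yoon, Sep 23→Zhao.
Loads: Varga 2, Zhao 2, Beaumont 2, Priya 2, Yoon 2, Leclerc 1 — all ≤ 2.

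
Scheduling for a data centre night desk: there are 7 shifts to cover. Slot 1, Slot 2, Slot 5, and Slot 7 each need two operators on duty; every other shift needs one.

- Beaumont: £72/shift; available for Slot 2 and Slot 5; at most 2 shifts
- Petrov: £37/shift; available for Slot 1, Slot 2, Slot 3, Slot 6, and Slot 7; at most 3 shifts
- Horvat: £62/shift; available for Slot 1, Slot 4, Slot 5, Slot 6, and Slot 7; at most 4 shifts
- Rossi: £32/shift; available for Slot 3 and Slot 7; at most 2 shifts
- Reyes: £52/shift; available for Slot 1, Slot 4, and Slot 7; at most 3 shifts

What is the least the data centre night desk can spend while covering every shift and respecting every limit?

£537

Slot 2 can only be covered by Beaumont and Petrov, so that assignment is forced.
Slot 5 can only be covered by Beaumont and Horvat, so that assignment is forced.
Picking the cheapest available operator for each shift independently would cost £522, but that ignores the shift limits.
An optimal schedule: Slot 1→Petrov+Reyes, Slot 2→Petrov+Beaumont, Slot 3→Rossi, Slot 4→Reyes, Slot 5→Horvat+Beaumont, Slot 6→Petrov, Slot 7→Rossi+Reyes.
Total: 37 + 52 + 37 + 72 + 32 + 52 + 62 + 72 + 37 + 32 + 52 = £537.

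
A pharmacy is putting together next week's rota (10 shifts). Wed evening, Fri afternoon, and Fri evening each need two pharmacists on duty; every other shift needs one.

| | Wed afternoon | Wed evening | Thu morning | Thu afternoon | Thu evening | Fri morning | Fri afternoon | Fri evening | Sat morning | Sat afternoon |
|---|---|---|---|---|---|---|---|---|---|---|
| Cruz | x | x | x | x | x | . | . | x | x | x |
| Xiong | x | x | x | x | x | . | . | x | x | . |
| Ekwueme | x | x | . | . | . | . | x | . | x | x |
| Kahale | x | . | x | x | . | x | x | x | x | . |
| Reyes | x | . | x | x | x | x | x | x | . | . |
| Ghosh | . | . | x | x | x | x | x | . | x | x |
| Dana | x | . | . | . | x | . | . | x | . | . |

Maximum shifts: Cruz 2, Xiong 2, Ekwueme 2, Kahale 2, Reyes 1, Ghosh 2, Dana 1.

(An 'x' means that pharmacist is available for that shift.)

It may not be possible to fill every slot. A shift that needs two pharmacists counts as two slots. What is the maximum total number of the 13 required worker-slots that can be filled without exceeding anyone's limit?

12

Total capacity across all pharmacists is 2+2+2+2+1+2+1 = 12, and 13 slots are needed, so at most 12 can be filled.
An assignment achieving 12: Wed afternoon→Ekwueme, Wed evening→Cruz+Xiong, Thu morning→Xiong, Thu afternoon→Reyes, Thu evening→Ghosh, Fri morning→Kahale, Fri afternoon→Ekwueme+Kahale, Fri evening→Dana, Sat morning→Ghosh, Sat afternoon→Cruz.
Loads: Cruz 2/2, Xiong 2/2, Ekwueme 2/2, Kahale 2/2, Reyes 1/1, Ghosh 2/2, Dana 1/1.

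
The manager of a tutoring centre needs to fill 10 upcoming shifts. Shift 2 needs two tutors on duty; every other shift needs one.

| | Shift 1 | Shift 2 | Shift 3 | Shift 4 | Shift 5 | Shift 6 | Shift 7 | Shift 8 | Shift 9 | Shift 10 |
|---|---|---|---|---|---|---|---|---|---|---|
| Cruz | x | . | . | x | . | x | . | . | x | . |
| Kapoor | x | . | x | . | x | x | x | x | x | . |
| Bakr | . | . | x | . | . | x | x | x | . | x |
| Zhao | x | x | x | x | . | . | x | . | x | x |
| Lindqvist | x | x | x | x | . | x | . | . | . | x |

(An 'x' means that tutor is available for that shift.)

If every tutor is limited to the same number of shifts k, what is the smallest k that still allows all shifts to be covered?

3

With 5 tutors and 11 worker-slots to fill, someone must work at least ⌈11/5⌉ = 3 shifts, so k ≥ 3.
k = 3 works: Shift 1→Cruz, Shift 2→Zhao+Lindqvist, Shift 3→Bakr, Shift 4→Cruz, Shift 5→Kapoor, Shift 6→Bakr, Shift 7→Kapoor, Shift 8→Kapoor, Shift 9→Cruz, Shift 10→Bakr.
Loads: Cruz 3, Kapoor 3, Bakr 3, Zhao 1, Lindqvist 1 — all ≤ 3.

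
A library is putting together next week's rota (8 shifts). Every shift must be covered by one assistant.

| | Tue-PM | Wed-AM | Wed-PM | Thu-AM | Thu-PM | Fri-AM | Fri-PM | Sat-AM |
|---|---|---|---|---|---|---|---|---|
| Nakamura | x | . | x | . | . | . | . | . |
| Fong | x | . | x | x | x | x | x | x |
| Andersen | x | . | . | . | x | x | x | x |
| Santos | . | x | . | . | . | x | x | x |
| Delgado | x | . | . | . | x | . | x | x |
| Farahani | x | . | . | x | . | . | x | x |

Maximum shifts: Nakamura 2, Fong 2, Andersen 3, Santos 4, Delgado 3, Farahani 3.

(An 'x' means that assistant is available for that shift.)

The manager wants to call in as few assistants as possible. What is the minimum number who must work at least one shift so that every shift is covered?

8 slots to fill and no one can take more than 4, so at least ⌈8/4⌉ = 2 assistants are needed.
Any 2 assistants together have capacity at most 4+3 = 7 < 8 slots, so 2 can never suffice.
Nakamura, Fong, and Santos alone can cover everything: Tue-PM→Nakamura, Wed-AM→Santos, Wed-PM→Nakamura, Thu-AM→Fong, Thu-PM→Fong, Fri-AM→Santos, Fri-PM→Santos, Sat-AM→Santos.

3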